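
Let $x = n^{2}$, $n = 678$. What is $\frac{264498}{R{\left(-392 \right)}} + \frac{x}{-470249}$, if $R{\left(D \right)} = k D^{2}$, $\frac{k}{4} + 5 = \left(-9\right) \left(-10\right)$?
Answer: $- \frac{11946080009919}{12284258197120} \approx -0.97247$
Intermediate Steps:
$k = 340$ ($k = -20 + 4 \left(\left(-9\right) \left(-10\right)\right) = -20 + 4 \cdot 90 = -20 + 360 = 340$)
$x = 459684$ ($x = 678^{2} = 459684$)
$R{\left(D \right)} = 340 D^{2}$
$\frac{264498}{R{\left(-392 \right)}} + \frac{x}{-470249} = \frac{264498}{340 \left(-392\right)^{2}} + \frac{459684}{-470249} = \frac{264498}{340 \cdot 153664} + 459684 \left(- \frac{1}{470249}\right) = \frac{264498}{52245760} - \frac{459684}{470249} = 264498 \cdot \frac{1}{52245760} - \frac{459684}{470249} = \frac{132249}{26122880} - \frac{459684}{470249} = - \frac{11946080009919}{12284258197120}$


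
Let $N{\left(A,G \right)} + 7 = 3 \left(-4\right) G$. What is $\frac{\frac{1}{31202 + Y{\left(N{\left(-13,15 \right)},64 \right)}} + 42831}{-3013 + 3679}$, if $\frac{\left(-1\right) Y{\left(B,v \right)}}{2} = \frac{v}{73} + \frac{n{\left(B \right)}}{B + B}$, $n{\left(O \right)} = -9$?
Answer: $\frac{246517819595}{3833225181} \approx 64.311$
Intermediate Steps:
$N{\left(A,G \right)} = -7 - 12 G$ ($N{\left(A,G \right)} = -7 + 3 \left(-4\right) G = -7 - 12 G$)
$Y{\left(B,v \right)} = \frac{9}{B} - \frac{2 v}{73}$ ($Y{\left(B,v \right)} = - 2 \left(\frac{v}{73} - \frac{9}{B + B}\right) = - 2 \left(v \frac{1}{73} - \frac{9}{2 B}\right) = - 2 \left(\frac{v}{73} - 9 \frac{1}{2 B}\right) = - 2 \left(\frac{v}{73} - \frac{9}{2 B}\right) = - 2 \left(- \frac{9}{2 B} + \frac{v}{73}\right) = \frac{9}{B} - \frac{2 v}{73}$)
$\frac{\frac{1}{31202 + Y{\left(N{\left(-13,15 \right)},64 \right)}} + 42831}{-3013 + 3679} = \frac{\frac{1}{31202 + \left(\frac{9}{-7 - 180} - \frac{128}{73}\right)} + 42831}{-3013 + 3679} = \frac{\frac{1}{31202 - \left(\frac{128}{73} - \frac{9}{-7 - 180}\right)} + 42831}{666} = \left(\frac{1}{31202 - \left(\frac{128}{73} - \frac{9}{-187}\right)} + 42831\right) \frac{1}{666} = \left(\frac{1}{31202 + \left(9 \left(- \frac{1}{187}\right) - \frac{128}{73}\right)} + 42831\right) \frac{1}{666} = \left(\frac{1}{31202 - \frac{24593}{13651}} + 42831\right) \frac{1}{666} = \left(\frac{1}{\frac{425913909}{13651}} + 42831\right) \frac{1}{666} = \left(\frac{13651}{425913909} + 42831\right) \frac{1}{666} = \frac{18242318650030}{425913909} \cdot \frac{1}{666} = \frac{246517819595}{3833225181}$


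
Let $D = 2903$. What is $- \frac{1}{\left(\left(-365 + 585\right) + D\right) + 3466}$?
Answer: $- \frac{1}{6589} \approx -0.00015177$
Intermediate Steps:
$- \frac{1}{\left(\left(-365 + 585\right) + D\right) + 3466} = - \frac{1}{\left(\left(-365 + 585\right) + 2903\right) + 3466} = - \frac{1}{\left(220 + 2903\right) + 3466} = - \frac{1}{3123 + 3466} = - \frac{1}{6589}$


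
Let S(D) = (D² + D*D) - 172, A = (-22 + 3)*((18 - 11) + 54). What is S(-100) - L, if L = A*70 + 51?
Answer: 100907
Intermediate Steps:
A = -1159 (A = -19*(7 + 54) = -19*61 = -1159)
S(D) = -172 + 2*D² (S(D) = (D² + D²) - 172 = 2*D² - 172 = -172 + 2*D²)
L = -81079 (L = -1159*70 + 51 = -81130 + 51 = -81079)
S(-100) - L = (-172 + 2*(-100)²) - 1*(-81079) = (-172 + 2*10000) + 81079 = (-172 + 20000) + 81079 = 19828 + 81079 = 100907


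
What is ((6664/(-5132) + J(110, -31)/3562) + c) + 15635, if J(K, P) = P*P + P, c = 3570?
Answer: 43881496164/2285023 ≈ 19204.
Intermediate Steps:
J(K, P) = P + P**2 (J(K, P) = P**2 + P = P + P**2)
((6664/(-5132) + J(110, -31)/3562) + c) + 15635 = ((6664/(-5132) - 31*(1 - 31)/3562) + 3570) + 15635 = ((6664*(-1/5132) - 31*(-30)*(1/3562)) + 3570) + 15635 = ((-1666/1283 + 930*(1/3562)) + 3570) + 15635 = ((-1666/1283 + 465/1781) + 3570) + 15635 = (-2370551/2285023 + 3570) + 15635 = 8155161559/2285023 + 15635 = 43881496164/2285023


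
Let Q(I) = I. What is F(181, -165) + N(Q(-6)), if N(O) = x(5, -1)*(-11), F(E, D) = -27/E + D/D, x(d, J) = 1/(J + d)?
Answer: -1375/724 ≈ -1.8992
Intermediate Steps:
F(E, D) = 1 - 27/E (F(E, D) = -27/E + 1 = 1 - 27/E)
N(O) = -11/4 (N(O) = -11/(-1 + 5) = -11/4)
F(181, -165) + N(Q(-6)) = (-27 + 181)/181 - 11/4 = (1/181)*154 - 11/4 = 154/181 - 11/4 = -1375/724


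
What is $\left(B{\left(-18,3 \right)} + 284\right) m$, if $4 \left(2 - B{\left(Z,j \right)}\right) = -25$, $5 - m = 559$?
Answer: $- \frac{323813}{2} \approx -1.6191 \cdot 10^{5}$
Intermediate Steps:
$m = -554$ ($m = 5 - 559 = -554$)
$B{\left(Z,j \right)} = \frac{33}{4}$ ($B{\left(Z,j \right)} = 2 - - \frac{25}{4} = 2 + \frac{25}{4} = \frac{33}{4}$)
$\left(B{\left(-18,3 \right)} + 284\right) m = \left(\frac{33}{4} + 284\right) \left(-554\right) = \frac{1169}{4} \left(-554\right) = - \frac{323813}{2}$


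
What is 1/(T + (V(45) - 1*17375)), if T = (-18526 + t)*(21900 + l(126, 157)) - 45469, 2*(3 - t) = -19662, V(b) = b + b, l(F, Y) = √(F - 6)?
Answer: -31736259/6043139300873206 + 4346*√30/9064708951309809 ≈ -5.2490e-9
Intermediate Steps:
l(F, Y) = √(-6 + F)
V(b) = 2*b
t = 9834 (t = 3 - ½*(-19662) = 3 + 9831 = 9834)
T = -190400269 - 17384*√30 (T = (-18526 + 9834)*(21900 + √(-6 + 126)) - 45469 = -8692*(21900 + √120) - 45469 = -8692*(21900 + 2*√30) - 45469 = (-190354800 - 17384*√30) - 45469 = -190400269 - 17384*√30 ≈ -1.9050e+8)
1/(T + (V(45) - 1*17375)) = 1/((-190400269 - 17384*√30) + (2*45 - 1*17375)) = 1/((-190400269 - 17384*√30) + (90 - 17375)) = 1/((-190400269 - 17384*√30) - 17285) = 1/(-190417554 - 17384*√30)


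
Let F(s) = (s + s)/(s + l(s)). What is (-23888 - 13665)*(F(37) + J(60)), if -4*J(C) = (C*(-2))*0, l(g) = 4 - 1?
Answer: -1389461/20 ≈ -69473.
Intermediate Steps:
l(g) = 3
F(s) = 2*s/(3 + s) (F(s) = (s + s)/(s + 3) = (2*s)/(3 + s) = 2*s/(3 + s))
J(C) = 0 (J(C) = -C*(-2)*0/4 = -(-2*C)*0/4 = -1/4*0 = 0)
(-23888 - 13665)*(F(37) + J(60)) = (-23888 - 13665)*(2*37/(3 + 37) + 0) = -37553*(2*37/40 + 0) = -37553*(2*37*(1/40) + 0) = -37553*(37/20 + 0) = -37553*37/20 = -1389461/20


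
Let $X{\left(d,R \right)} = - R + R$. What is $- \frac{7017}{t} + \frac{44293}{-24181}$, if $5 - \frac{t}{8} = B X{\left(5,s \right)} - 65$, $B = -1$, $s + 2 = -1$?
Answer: $- \frac{194482157}{13541360} \approx -14.362$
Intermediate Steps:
$s = -3$ ($s = -2 - 1 = -3$)
$X{\left(d,R \right)} = 0$
$t = 560$ ($t = 40 - 8 \left(\left(-1\right) 0 - 65\right) = 40 - 8 \left(0 - 65\right) = 40 - -520 = 40 + 520 = 560$)
$- \frac{7017}{t} + \frac{44293}{-24181} = - \frac{7017}{560} + \frac{44293}{-24181} = \left(-7017\right) \frac{1}{560} + 44293 \left(- \frac{1}{24181}\right) = - \frac{7017}{560} - \frac{44293}{24181} = - \frac{194482157}{13541360}$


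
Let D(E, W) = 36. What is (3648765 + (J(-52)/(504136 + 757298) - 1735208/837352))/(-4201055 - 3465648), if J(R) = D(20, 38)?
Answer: -277830014193610/583770512218157 ≈ -0.47592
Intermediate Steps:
J(R) = 36
(3648765 + (J(-52)/(504136 + 757298) - 1735208/837352))/(-4201055 - 3465648) = (3648765 + (36/(504136 + 757298) - 1735208/837352))/(-4201055 - 3465648) = (3648765 + (36/1261434 - 1735208*1/837352))/(-7666703) = (3648765 + (36*(1/1261434) - 216901/104669))*(-1/7666703) = (3648765 + (6/210239 - 216901/104669))*(-1/7666703) = (3648765 - 157786925/76143619)*(-1/7666703) = (277830014193610/76143619)*(-1/7666703) = -277830014193610/583770512218157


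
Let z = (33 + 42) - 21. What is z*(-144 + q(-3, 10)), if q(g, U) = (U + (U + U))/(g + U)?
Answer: -52812/7 ≈ -7544.6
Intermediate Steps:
q(g, U) = 3*U/(U + g) (q(g, U) = (U + 2*U)/(U + g) = (3*U)/(U + g) = 3*U/(U + g))
z = 54 (z = 75 - 21 = 54)
z*(-144 + q(-3, 10)) = 54*(-144 + 3*10/(10 - 3)) = 54*(-144 + 3*10/7) = 54*(-144 + 3*10*(⅐)) = 54*(-144 + 30/7) = 54*(-978/7) = -52812/7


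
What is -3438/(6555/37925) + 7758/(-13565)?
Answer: -117915931896/5927905 ≈ -19892.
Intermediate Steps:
-3438/(6555/37925) + 7758/(-13565) = -3438/(6555*(1/37925)) + 7758*(-1/13565) = -3438/1311/7585 - 7758/13565 = -3438*7585/1311 - 7758/13565 = -8692410/437 - 7758/13565 = -117915931896/5927905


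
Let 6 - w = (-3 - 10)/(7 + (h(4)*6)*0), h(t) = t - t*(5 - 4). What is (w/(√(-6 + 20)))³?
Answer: 166375*√14/67228 ≈ 9.2598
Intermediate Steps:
h(t) = 0 (h(t) = t - t = 0)
w = 55/7 (w = 6 - (-3 - 10)/(7 + (0*6)*0) = 6 - (-13)/(7 + 0*0) = 6 - (-13)/(7 + 0) = 6 - (-13)/7 = 6 - 1*(-13/7) = 6 + 13/7 = 55/7 ≈ 7.8571)
(w/(√(-6 + 20)))³ = (55/(7*(√(-6 + 20))))³ = (55/(7*(√14)))³ = (55*(√14/14)/7)³ = (55*√14/98)³ = 166375*√14/67228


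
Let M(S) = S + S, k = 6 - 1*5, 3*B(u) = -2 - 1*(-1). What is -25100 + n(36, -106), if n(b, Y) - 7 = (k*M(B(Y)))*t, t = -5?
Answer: -75269/3 ≈ -25090.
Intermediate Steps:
B(u) = -1/3 (B(u) = (-2 - 1*(-1))/3 = (-2 + 1)/3 = (1/3)*(-1) = -1/3)
k = 1 (k = 6 - 5 = 1)
M(S) = 2*S
n(b, Y) = 31/3 (n(b, Y) = 7 + (1*(2*(-1/3)))*(-5) = 7 + (1*(-2/3))*(-5) = 7 - 2/3*(-5) = 7 + 10/3 = 31/3)
-25100 + n(36, -106) = -25100 + 31/3 = -75269/3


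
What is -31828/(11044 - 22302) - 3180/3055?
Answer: 472570/264563 ≈ 1.7862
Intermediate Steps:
-31828/(11044 - 22302) - 3180/3055 = -31828/(-11258) - 3180*1/3055 = -31828*(-1/11258) - 636/611 = 15914/5629 - 636/611 = 472570/264563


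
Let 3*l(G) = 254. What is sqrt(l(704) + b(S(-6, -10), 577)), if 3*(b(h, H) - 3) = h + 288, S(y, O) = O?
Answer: sqrt(1623)/3 ≈ 13.429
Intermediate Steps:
l(G) = 254/3 (l(G) = (1/3)*254 = 254/3)
b(h, H) = 99 + h/3 (b(h, H) = 3 + (h + 288)/3 = 3 + (288 + h)/3 = 3 + (96 + h/3) = 99 + h/3)
sqrt(l(704) + b(S(-6, -10), 577)) = sqrt(254/3 + (99 + (1/3)*(-10))) = sqrt(254/3 + (99 - 10/3)) = sqrt(254/3 + 287/3) = sqrt(541/3) = sqrt(1623)/3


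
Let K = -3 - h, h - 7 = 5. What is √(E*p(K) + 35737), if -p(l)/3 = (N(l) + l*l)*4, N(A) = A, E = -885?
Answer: √2265937 ≈ 1505.3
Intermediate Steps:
h = 12 (h = 7 + 5 = 12)
K = -15 (K = -3 - 1*12 = -3 - 12 = -15)
p(l) = -12*l - 12*l² (p(l) = -3*(l + l*l)*4 = -3*(l + l²)*4 = -3*(4*l + 4*l²) = -12*l - 12*l²)
√(E*p(K) + 35737) = √(-10620*(-15)*(-1 - 1*(-15)) + 35737) = √(-10620*(-15)*(-1 + 15) + 35737) = √(-10620*(-15)*14 + 35737) = √(-885*(-2520) + 35737) = √(2230200 + 35737) = √2265937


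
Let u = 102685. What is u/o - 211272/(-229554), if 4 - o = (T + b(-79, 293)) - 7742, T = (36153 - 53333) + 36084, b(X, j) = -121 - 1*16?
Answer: -3540553963/421652439 ≈ -8.3969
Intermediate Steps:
b(X, j) = -137 (b(X, j) = -121 - 16 = -137)
T = 18904 (T = -17180 + 36084 = 18904)
o = -11021 (o = 4 - ((18904 - 137) - 7742) = 4 - (18767 - 7742) = 4 - 1*11025 = 4 - 11025 = -11021)
u/o - 211272/(-229554) = 102685/(-11021) - 211272/(-229554) = 102685*(-1/11021) - 211272*(-1/229554) = -102685/11021 + 35212/38259 = -3540553963/421652439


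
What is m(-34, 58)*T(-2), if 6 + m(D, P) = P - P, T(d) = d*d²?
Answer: 48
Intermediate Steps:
T(d) = d³
m(D, P) = -6 (m(D, P) = -6 + (P - P) = -6 + 0 = -6)
m(-34, 58)*T(-2) = -6*(-2)³ = -6*(-8) = 48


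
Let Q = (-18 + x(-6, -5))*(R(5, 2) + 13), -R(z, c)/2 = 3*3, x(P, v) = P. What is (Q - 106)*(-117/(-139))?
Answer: 1638/139 ≈ 11.784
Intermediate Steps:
R(z, c) = -18 (R(z, c) = -6*3 = -2*9 = -18)
Q = 120 (Q = (-18 - 6)*(-18 + 13) = -24*(-5) = 120)
(Q - 106)*(-117/(-139)) = (120 - 106)*(-117/(-139)) = 14*(-117*(-1/139)) = 14*(117/139) = 1638/139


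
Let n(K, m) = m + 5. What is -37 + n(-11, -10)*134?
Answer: -707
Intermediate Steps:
n(K, m) = 5 + m
-37 + n(-11, -10)*134 = -37 + (5 - 10)*134 = -37 - 5*134 = -37 - 670 = -707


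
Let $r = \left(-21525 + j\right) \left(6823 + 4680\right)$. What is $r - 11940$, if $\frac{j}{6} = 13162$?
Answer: $660800901$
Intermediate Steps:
$j = 78972$ ($j = 6 \cdot 13162 = 78972$)
$r = 660812841$ ($r = \left(-21525 + 78972\right) \left(6823 + 4680\right) = 57447 \cdot 11503 = 660812841$)
$r - 11940 = 660812841 - 11940 = 660800901$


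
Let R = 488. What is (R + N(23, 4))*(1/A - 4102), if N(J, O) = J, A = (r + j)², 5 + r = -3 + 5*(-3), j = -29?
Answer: -5667913377/2704 ≈ -2.0961e+6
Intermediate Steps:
r = -23 (r = -5 + (-3 + 5*(-3)) = -5 + (-3 - 15) = -5 - 18 = -23)
A = 2704 (A = (-23 - 29)² = (-52)² = 2704)
(R + N(23, 4))*(1/A - 4102) = (488 + 23)*(1/2704 - 4102) = 511*(1/2704 - 4102) = 511*(-11091807/2704) = -5667913377/2704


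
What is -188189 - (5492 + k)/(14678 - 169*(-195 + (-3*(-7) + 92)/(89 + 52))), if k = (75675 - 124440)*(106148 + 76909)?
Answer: -1656645551/6697156 ≈ -247.37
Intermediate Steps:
k = -8926774605 (k = -48765*183057 = -8926774605)
-188189 - (5492 + k)/(14678 - 169*(-195 + (-3*(-7) + 92)/(89 + 52))) = -188189 - (5492 - 8926774605)/(14678 - 169*(-195 + (-3*(-7) + 92)/(89 + 52))) = -188189 - (-8926769113)/(14678 - 169*(-195 + (21 + 92)/141)) = -188189 - (-8926769113)/(14678 - 169*(-195 + 113*(1/141))) = -188189 - (-8926769113)/(14678 - 169*(-195 + 113/141)) = -188189 - (-8926769113)/(14678 - 169*(-27382/141)) = -188189 - (-8926769113)/(14678 + 4627558/141) = -188189 - (-8926769113)/6697156/141 = -188189 - (-8926769113)*141/6697156 = -188189 - 1*(-1258674444933/6697156) = -188189 + 1258674444933/6697156 = -1656645551/6697156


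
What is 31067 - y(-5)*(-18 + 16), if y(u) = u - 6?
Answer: 31045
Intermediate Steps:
y(u) = -6 + u
31067 - y(-5)*(-18 + 16) = 31067 - (-6 - 5)*(-18 + 16) = 31067 - (-11)*(-2) = 31067 - 1*22 = 31067 - 22 = 31045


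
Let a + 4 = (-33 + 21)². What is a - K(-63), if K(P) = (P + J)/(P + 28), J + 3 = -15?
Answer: 4819/35 ≈ 137.69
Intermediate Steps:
J = -18 (J = -3 - 15 = -18)
K(P) = (-18 + P)/(28 + P) (K(P) = (P - 18)/(P + 28) = (-18 + P)/(28 + P))
a = 140 (a = -4 + (-33 + 21)² = -4 + (-12)² = -4 + 144 = 140)
a - K(-63) = 140 - (-18 - 63)/(28 - 63) = 140 - (-81)/(-35) = 140 - (-1)*(-81)/35 = 140 - 1*81/35 = 140 - 81/35 = 4819/35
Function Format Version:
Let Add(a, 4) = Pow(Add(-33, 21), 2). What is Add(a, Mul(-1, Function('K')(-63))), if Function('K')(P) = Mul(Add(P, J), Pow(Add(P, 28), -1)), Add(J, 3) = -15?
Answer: Rational(4819, 35) ≈ 137.69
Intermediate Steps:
J = -18 (J = Add(-3, -15) = -18)
Function('K')(P) = Mul(Pow(Add(28, P), -1), Add(-18, P)) (Function('K')(P) = Mul(Add(P, -18), Pow(Add(P, 28), -1)) = Mul(Add(-18, P), Pow(Add(28, P), -1)) = Mul(Pow(Add(28, P), -1), Add(-18, P)))
a = 140 (a = Add(-4, Pow(Add(-33, 21), 2)) = Add(-4, Pow(-12, 2)) = Add(-4, 144) = 140)
Add(a, Mul(-1, Function('K')(-63))) = Add(140, Mul(-1, Mul(Pow(Add(28, -63), -1), Add(-18, -63)))) = Add(140, Mul(-1, Mul(Pow(-35, -1), -81))) = Add(140, Mul(-1, Mul(Rational(-1, 35), -81))) = Add(140, Mul(-1, Rational(81, 35))) = Add(140, Rational(-81, 35)) = Rational(4819, 35)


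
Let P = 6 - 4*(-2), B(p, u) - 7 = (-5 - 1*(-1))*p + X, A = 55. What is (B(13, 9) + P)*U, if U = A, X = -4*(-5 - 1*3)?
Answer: 55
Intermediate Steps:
X = 32 (X = -4*(-5 - 3) = -4*(-8) = 32)
U = 55
B(p, u) = 39 - 4*p (B(p, u) = 7 + ((-5 - 1*(-1))*p + 32) = 7 + ((-5 + 1)*p + 32) = 7 + (-4*p + 32) = 7 + (32 - 4*p) = 39 - 4*p)
P = 14 (P = 6 + 8 = 14)
(B(13, 9) + P)*U = ((39 - 4*13) + 14)*55 = ((39 - 52) + 14)*55 = (-13 + 14)*55 = 1*55 = 55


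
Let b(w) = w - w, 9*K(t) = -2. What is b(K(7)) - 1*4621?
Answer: -4621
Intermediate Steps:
K(t) = -2/9 (K(t) = (⅑)*(-2) = -2/9)
b(w) = 0
b(K(7)) - 1*4621 = 0 - 1*4621 = 0 - 4621 = -4621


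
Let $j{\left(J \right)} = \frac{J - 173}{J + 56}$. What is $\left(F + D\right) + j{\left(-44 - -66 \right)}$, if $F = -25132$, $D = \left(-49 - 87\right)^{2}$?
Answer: $- \frac{517759}{78} \approx -6637.9$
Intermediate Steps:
$j{\left(J \right)} = \frac{-173 + J}{56 + J}$
$D = 18496$ ($D = \left(-136\right)^{2} = 18496$)
$\left(F + D\right) + j{\left(-44 - -66 \right)} = \left(-25132 + 18496\right) + \frac{-173 - -22}{56 - -22} = -6636 + \frac{-173 + \left(-44 + 66\right)}{56 + \left(-44 + 66\right)} = -6636 + \frac{-173 + 22}{56 + 22} = -6636 + \frac{1}{78} \left(-151\right) = -6636 - \frac{151}{78} = - \frac{517759}{78}$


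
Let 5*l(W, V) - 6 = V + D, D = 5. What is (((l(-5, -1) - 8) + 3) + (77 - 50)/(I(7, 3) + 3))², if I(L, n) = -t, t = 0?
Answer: 36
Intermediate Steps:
l(W, V) = 11/5 + V/5 (l(W, V) = 6/5 + (V + 5)/5 = 6/5 + (5 + V)/5 = 6/5 + (1 + V/5) = 11/5 + V/5)
I(L, n) = 0 (I(L, n) = -1*0 = 0)
(((l(-5, -1) - 8) + 3) + (77 - 50)/(I(7, 3) + 3))² = ((((11/5 + (⅕)*(-1)) - 8) + 3) + (77 - 50)/(0 + 3))² = ((((11/5 - ⅕) - 8) + 3) + 27/3)² = (((2 - 8) + 3) + 27*(⅓))² = ((-6 + 3) + 9)² = (-3 + 9)² = 6² = 36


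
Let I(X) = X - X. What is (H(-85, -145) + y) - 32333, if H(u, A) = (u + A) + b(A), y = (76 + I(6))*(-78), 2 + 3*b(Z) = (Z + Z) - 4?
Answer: -115769/3 ≈ -38590.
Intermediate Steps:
b(Z) = -2 + 2*Z/3 (b(Z) = -⅔ + ((Z + Z) - 4)/3 = -⅔ + (2*Z - 4)/3 = -⅔ + (-4 + 2*Z)/3 = -⅔ + (-4/3 + 2*Z/3) = -2 + 2*Z/3)
I(X) = 0
y = -5928 (y = (76 + 0)*(-78) = 76*(-78) = -5928)
H(u, A) = -2 + u + 5*A/3 (H(u, A) = (u + A) + (-2 + 2*A/3) = (A + u) + (-2 + 2*A/3) = -2 + u + 5*A/3)
(H(-85, -145) + y) - 32333 = ((-2 - 85 + (5/3)*(-145)) - 5928) - 32333 = ((-2 - 85 - 725/3) - 5928) - 32333 = (-986/3 - 5928) - 32333 = -18770/3 - 32333 = -115769/3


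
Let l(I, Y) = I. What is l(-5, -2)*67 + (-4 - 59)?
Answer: -398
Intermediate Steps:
l(-5, -2)*67 + (-4 - 59) = -5*67 + (-4 - 59) = -335 - 63 = -398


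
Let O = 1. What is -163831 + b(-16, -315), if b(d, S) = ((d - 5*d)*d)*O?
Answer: -164855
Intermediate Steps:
b(d, S) = -4*d² (b(d, S) = ((d - 5*d)*d)*1 = ((-4*d)*d)*1 = -4*d²*1 = -4*d²)
-163831 + b(-16, -315) = -163831 - 4*(-16)² = -163831 - 4*256 = -163831 - 1024 = -164855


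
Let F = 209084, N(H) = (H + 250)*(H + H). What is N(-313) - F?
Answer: -169646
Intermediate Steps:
N(H) = 2*H*(250 + H) (N(H) = (250 + H)*(2*H) = 2*H*(250 + H))
N(-313) - F = 2*(-313)*(250 - 313) - 1*209084 = 2*(-313)*(-63) - 209084 = 39438 - 209084 = -169646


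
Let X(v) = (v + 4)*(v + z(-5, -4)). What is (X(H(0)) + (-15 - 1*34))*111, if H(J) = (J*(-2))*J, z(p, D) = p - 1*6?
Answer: -10323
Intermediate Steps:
z(p, D) = -6 + p (z(p, D) = p - 6 = -6 + p)
H(J) = -2*J**2 (H(J) = (-2*J)*J = -2*J**2)
X(v) = (-11 + v)*(4 + v) (X(v) = (v + 4)*(v + (-6 - 5)) = (4 + v)*(v - 11) = (4 + v)*(-11 + v) = (-11 + v)*(4 + v))
(X(H(0)) + (-15 - 1*34))*111 = ((-44 + (-2*0**2)**2 - (-14)*0**2) + (-15 - 1*34))*111 = ((-44 + (-2*0)**2 - (-14)*0) + (-15 - 34))*111 = ((-44 + 0**2 - 7*0) - 49)*111 = ((-44 + 0 + 0) - 49)*111 = (-44 - 49)*111 = -93*111 = -10323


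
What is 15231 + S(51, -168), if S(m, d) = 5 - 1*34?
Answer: 15202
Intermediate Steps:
S(m, d) = -29 (S(m, d) = 5 - 34 = -29)
15231 + S(51, -168) = 15231 - 29 = 15202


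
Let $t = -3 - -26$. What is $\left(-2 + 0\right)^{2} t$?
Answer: $92$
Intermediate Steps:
$t = 23$ ($t = -3 + 26 = 23$)
$\left(-2 + 0\right)^{2} t = \left(-2 + 0\right)^{2} \cdot 23 = \left(-2\right)^{2} \cdot 23 = 4 \cdot 23 = 92$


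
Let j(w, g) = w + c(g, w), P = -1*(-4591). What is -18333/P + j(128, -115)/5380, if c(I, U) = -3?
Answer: -19611533/4939916 ≈ -3.9700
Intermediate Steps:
P = 4591
j(w, g) = -3 + w (j(w, g) = w - 3 = -3 + w)
-18333/P + j(128, -115)/5380 = -18333/4591 + (-3 + 128)/5380 = -18333*1/4591 + 125*(1/5380) = -18333/4591 + 25/1076 = -19611533/4939916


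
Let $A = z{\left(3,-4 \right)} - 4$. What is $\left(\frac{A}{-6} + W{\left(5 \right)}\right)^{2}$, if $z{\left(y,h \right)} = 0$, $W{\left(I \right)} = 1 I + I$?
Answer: $\frac{1024}{9} \approx 113.78$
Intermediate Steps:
$W{\left(I \right)} = 2 I$ ($W{\left(I \right)} = I + I = 2 I$)
$A = -4$ ($A = 0 - 4 = -4$)
$\left(\frac{A}{-6} + W{\left(5 \right)}\right)^{2} = \left(- \frac{4}{-6} + 2 \cdot 5\right)^{2} = \left(\left(-4\right) \left(- \frac{1}{6}\right) + 10\right)^{2} = \left(\frac{2}{3} + 10\right)^{2} = \left(\frac{32}{3}\right)^{2} = \frac{1024}{9}$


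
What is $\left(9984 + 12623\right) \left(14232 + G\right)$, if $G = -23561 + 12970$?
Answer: $82312087$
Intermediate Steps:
$G = -10591$
$\left(9984 + 12623\right) \left(14232 + G\right) = \left(9984 + 12623\right) \left(14232 - 10591\right) = 22607 \cdot 3641 = 82312087$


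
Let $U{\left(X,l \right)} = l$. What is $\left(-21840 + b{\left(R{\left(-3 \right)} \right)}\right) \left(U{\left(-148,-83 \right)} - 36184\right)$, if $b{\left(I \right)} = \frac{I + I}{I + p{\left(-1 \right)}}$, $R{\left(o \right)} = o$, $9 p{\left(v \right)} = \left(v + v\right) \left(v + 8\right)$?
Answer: $\frac{32472964062}{41} \approx 7.9202 \cdot 10^{8}$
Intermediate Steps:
$p{\left(v \right)} = \frac{2 v \left(8 + v\right)}{9}$ ($p{\left(v \right)} = \frac{\left(v + v\right) \left(v + 8\right)}{9} = \frac{2 v \left(8 + v\right)}{9}$)
$b{\left(I \right)} = \frac{2 I}{- \frac{14}{9} + I}$ ($b{\left(I \right)} = \frac{I + I}{I + \frac{2}{9} \left(-1\right) \left(8 - 1\right)} = \frac{2 I}{I + \frac{2}{9} \left(-1\right) 7} = \frac{2 I}{I - \frac{14}{9}} = \frac{2 I}{- \frac{14}{9} + I}$)
$\left(-21840 + b{\left(R{\left(-3 \right)} \right)}\right) \left(U{\left(-148,-83 \right)} - 36184\right) = \left(-21840 + 18 \left(-3\right) \frac{1}{-14 + 9 \left(-3\right)}\right) \left(-83 - 36184\right) = \left(-21840 + 18 \left(-3\right) \frac{1}{-14 - 27}\right) \left(-36267\right) = \left(-21840 + 18 \left(-3\right) \frac{1}{-41}\right) \left(-36267\right) = \left(-21840 + 18 \left(-3\right) \left(- \frac{1}{41}\right)\right) \left(-36267\right) = \left(-21840 + \frac{54}{41}\right) \left(-36267\right) = \left(- \frac{895386}{41}\right) \left(-36267\right) = \frac{32472964062}{41}$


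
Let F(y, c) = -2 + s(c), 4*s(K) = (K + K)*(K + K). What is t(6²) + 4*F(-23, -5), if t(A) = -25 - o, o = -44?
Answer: 111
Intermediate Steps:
s(K) = K² (s(K) = ((K + K)*(K + K))/4 = ((2*K)*(2*K))/4 = (4*K²)/4 = K²)
F(y, c) = -2 + c²
t(A) = 19 (t(A) = -25 - 1*(-44) = -25 + 44 = 19)
t(6²) + 4*F(-23, -5) = 19 + 4*(-2 + (-5)²) = 19 + 4*(-2 + 25) = 19 + 4*23 = 19 + 92 = 111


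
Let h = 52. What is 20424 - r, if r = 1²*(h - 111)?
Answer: 20483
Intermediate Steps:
r = -59 (r = 1²*(52 - 111) = 1*(-59) = -59)
20424 - r = 20424 - 1*(-59) = 20424 + 59 = 20483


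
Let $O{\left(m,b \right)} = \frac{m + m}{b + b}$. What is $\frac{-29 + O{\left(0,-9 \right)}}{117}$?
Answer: $- \frac{29}{117} \approx -0.24786$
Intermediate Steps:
$O{\left(m,b \right)} = \frac{m}{b}$ ($O{\left(m,b \right)} = \frac{2 m}{2 b} = 2 m \frac{1}{2 b} = \frac{m}{b}$)
$\frac{-29 + O{\left(0,-9 \right)}}{117} = \frac{-29 + \frac{0}{-9}}{117} = \left(-29 + 0 \left(- \frac{1}{9}\right)\right) \frac{1}{117} = \left(-29 + 0\right) \frac{1}{117} = \left(-29\right) \frac{1}{117} = - \frac{29}{117}$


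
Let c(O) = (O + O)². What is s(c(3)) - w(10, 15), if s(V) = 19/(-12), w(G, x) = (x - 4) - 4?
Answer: -103/12 ≈ -8.5833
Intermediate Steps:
w(G, x) = -8 + x (w(G, x) = (-4 + x) - 4 = -8 + x)
c(O) = 4*O² (c(O) = (2*O)² = 4*O²)
s(V) = -19/12 (s(V) = 19*(-1/12) = -19/12)
s(c(3)) - w(10, 15) = -19/12 - (-8 + 15) = -19/12 - 1*7 = -19/12 - 7 = -103/12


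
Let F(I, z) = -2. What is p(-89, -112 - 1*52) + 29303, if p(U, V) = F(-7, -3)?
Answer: 29301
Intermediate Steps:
p(U, V) = -2
p(-89, -112 - 1*52) + 29303 = -2 + 29303 = 29301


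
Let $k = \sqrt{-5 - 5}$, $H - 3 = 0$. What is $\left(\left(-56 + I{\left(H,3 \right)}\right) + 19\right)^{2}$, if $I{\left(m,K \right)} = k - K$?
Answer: $\left(40 - i \sqrt{10}\right)^{2} \approx 1590.0 - 252.98 i$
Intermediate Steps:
$H = 3$ ($H = 3 + 0 = 3$)
$k = i \sqrt{10}$ ($k = \sqrt{-10} = i \sqrt{10} \approx 3.1623 i$)
$I{\left(m,K \right)} = - K + i \sqrt{10}$ ($I{\left(m,K \right)} = i \sqrt{10} - K = - K + i \sqrt{10}$)
$\left(\left(-56 + I{\left(H,3 \right)}\right) + 19\right)^{2} = \left(\left(-56 + \left(\left(-1\right) 3 + i \sqrt{10}\right)\right) + 19\right)^{2} = \left(\left(-56 - \left(3 - i \sqrt{10}\right)\right) + 19\right)^{2} = \left(\left(-59 + i \sqrt{10}\right) + 19\right)^{2} = \left(-40 + i \sqrt{10}\right)^{2}$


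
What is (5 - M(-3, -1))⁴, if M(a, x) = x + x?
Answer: 2401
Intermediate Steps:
M(a, x) = 2*x
(5 - M(-3, -1))⁴ = (5 - 2*(-1))⁴ = (5 - 1*(-2))⁴ = (5 + 2)⁴ = 7⁴ = 2401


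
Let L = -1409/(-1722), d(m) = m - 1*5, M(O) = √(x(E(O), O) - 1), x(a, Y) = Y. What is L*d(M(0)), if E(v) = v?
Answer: -7045/1722 + 1409*I/1722 ≈ -4.0912 + 0.81823*I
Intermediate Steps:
M(O) = √(-1 + O) (M(O) = √(O - 1) = √(-1 + O))
d(m) = -5 + m (d(m) = m - 5 = -5 + m)
L = 1409/1722 (L = -1409*(-1/1722) = 1409/1722 ≈ 0.81823)
L*d(M(0)) = 1409*(-5 + √(-1 + 0))/1722 = 1409*(-5 + √(-1))/1722 = 1409*(-5 + I)/1722 = -7045/1722 + 1409*I/1722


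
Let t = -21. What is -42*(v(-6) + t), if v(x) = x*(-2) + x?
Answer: 630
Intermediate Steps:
v(x) = -x (v(x) = -2*x + x = -x)
-42*(v(-6) + t) = -42*(-1*(-6) - 21) = -42*(6 - 21) = -42*(-15) = 630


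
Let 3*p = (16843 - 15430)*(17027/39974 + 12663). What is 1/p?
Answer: 39974/238423868619 ≈ 1.6766e-7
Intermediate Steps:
p = 238423868619/39974 (p = ((16843 - 15430)*(17027/39974 + 12663))/3 = (1413*(17027*(1/39974) + 12663))/3 = (1413*(17027/39974 + 12663))/3 = (1413*(506207789/39974))/3 = (⅓)*(715271605857/39974) = 238423868619/39974 ≈ 5.9645e+6)
1/p = 1/(238423868619/39974) = 39974/238423868619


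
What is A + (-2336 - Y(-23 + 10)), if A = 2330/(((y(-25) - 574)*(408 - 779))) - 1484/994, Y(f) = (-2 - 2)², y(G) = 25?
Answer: -34034188112/14461209 ≈ -2353.5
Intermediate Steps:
Y(f) = 16 (Y(f) = (-4)² = 16)
A = -21424544/14461209 (A = 2330/(((25 - 574)*(408 - 779))) - 1484/994 = 2330/((-549*(-371))) - 1484*1/994 = 2330/203679 - 106/71 = -21424544/14461209 ≈ -1.4815)
A + (-2336 - Y(-23 + 10)) = -21424544/14461209 + (-2336 - 1*16) = -21424544/14461209 + (-2336 - 16) = -21424544/14461209 - 2352 = -34034188112/14461209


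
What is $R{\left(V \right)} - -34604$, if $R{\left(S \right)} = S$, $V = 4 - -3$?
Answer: $34611$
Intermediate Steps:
$V = 7$ ($V = 4 + 3 = 7$)
$R{\left(V \right)} - -34604 = 7 - -34604 = 7 + 34604 = 34611$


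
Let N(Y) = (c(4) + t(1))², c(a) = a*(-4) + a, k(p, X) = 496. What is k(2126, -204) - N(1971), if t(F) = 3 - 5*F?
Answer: 300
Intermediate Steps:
c(a) = -3*a (c(a) = -4*a + a = -3*a)
N(Y) = 196 (N(Y) = (-3*4 + (3 - 5*1))² = (-12 + (3 - 5))² = (-12 - 2)² = (-14)² = 196)
k(2126, -204) - N(1971) = 496 - 1*196 = 496 - 196 = 300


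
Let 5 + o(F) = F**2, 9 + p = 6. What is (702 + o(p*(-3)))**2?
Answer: 605284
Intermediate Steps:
p = -3 (p = -9 + 6 = -3)
o(F) = -5 + F**2
(702 + o(p*(-3)))**2 = (702 + (-5 + (-3*(-3))**2))**2 = (702 + (-5 + 9**2))**2 = (702 + (-5 + 81))**2 = (702 + 76)**2 = 778**2 = 605284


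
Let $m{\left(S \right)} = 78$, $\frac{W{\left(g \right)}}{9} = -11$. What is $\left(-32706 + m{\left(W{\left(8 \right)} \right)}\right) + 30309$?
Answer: $-2319$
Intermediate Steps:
$W{\left(g \right)} = -99$ ($W{\left(g \right)} = 9 \left(-11\right) = -99$)
$\left(-32706 + m{\left(W{\left(8 \right)} \right)}\right) + 30309 = \left(-32706 + 78\right) + 30309 = -32628 + 30309 = -2319$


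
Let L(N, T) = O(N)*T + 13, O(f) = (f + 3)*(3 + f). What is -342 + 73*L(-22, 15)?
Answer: 395902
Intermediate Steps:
O(f) = (3 + f)² (O(f) = (3 + f)*(3 + f) = (3 + f)²)
L(N, T) = 13 + T*(3 + N)² (L(N, T) = (3 + N)²*T + 13 = T*(3 + N)² + 13 = 13 + T*(3 + N)²)
-342 + 73*L(-22, 15) = -342 + 73*(13 + 15*(3 - 22)²) = -342 + 73*(13 + 15*(-19)²) = -342 + 73*(13 + 15*361) = -342 + 73*(13 + 5415) = -342 + 73*5428 = -342 + 396244 = 395902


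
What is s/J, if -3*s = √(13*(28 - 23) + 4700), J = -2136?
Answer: √4765/6408 ≈ 0.010772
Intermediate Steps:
s = -√4765/3 (s = -√(13*(28 - 23) + 4700)/3 = -√(13*5 + 4700)/3 = -√(65 + 4700)/3 = -√4765/3 ≈ -23.010)
s/J = -√4765/3/(-2136) = -√4765/3*(-1/2136) = √4765/6408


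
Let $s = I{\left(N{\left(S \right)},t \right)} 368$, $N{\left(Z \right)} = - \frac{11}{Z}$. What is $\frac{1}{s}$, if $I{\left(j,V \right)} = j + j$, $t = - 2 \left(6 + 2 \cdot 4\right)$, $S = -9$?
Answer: $\frac{9}{8096} \approx 0.0011117$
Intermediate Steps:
$t = -28$ ($t = - 2 \left(6 + 8\right) = - 2 \cdot 14 = \left(-1\right) 28 = -28$)
$I{\left(j,V \right)} = 2 j$
$s = \frac{8096}{9}$ ($s = 2 \left(- \frac{11}{-9}\right) 368 = 2 \left(\left(-11\right) \left(- \frac{1}{9}\right)\right) 368 = 2 \cdot \frac{11}{9} \cdot 368 = \frac{22}{9} \cdot 368 = \frac{8096}{9} \approx 899.56$)
$\frac{1}{s} = \frac{1}{\frac{8096}{9}} = \frac{9}{8096}$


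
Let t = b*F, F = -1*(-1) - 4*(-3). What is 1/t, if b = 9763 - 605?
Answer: 1/119054 ≈ 8.3996e-6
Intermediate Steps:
b = 9158
F = 13 (F = 1 + 12 = 13)
t = 119054 (t = 9158*13 = 119054)
1/t = 1/119054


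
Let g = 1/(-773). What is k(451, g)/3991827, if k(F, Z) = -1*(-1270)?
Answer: 1270/3991827 ≈ 0.00031815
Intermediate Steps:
g = -1/773 ≈ -0.0012937
k(F, Z) = 1270
k(451, g)/3991827 = 1270/3991827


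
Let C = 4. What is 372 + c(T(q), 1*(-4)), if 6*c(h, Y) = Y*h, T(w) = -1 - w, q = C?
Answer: 1126/3 ≈ 375.33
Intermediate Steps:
q = 4
c(h, Y) = Y*h/6 (c(h, Y) = (Y*h)/6 = Y*h/6)
372 + c(T(q), 1*(-4)) = 372 + (1*(-4))*(-1 - 1*4)/6 = 372 + (1/6)*(-4)*(-1 - 4) = 372 + (1/6)*(-4)*(-5) = 372 + 10/3 = 1126/3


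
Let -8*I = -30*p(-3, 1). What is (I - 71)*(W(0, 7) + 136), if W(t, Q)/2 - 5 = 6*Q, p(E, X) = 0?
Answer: -16330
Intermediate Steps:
W(t, Q) = 10 + 12*Q (W(t, Q) = 10 + 2*(6*Q) = 10 + 12*Q)
I = 0 (I = -(-15)*0/4 = -1/8*0 = 0)
(I - 71)*(W(0, 7) + 136) = (0 - 71)*((10 + 12*7) + 136) = -71*((10 + 84) + 136) = -71*(94 + 136) = -71*230 = -16330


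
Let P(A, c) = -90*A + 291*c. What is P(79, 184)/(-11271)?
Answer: -15478/3757 ≈ -4.1198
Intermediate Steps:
P(79, 184)/(-11271) = (-90*79 + 291*184)/(-11271) = (-7110 + 53544)*(-1/11271) = 46434*(-1/11271) = -15478/3757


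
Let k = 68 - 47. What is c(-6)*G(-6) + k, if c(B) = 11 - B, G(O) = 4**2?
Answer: 293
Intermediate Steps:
G(O) = 16
k = 21
c(-6)*G(-6) + k = (11 - 1*(-6))*16 + 21 = (11 + 6)*16 + 21 = 17*16 + 21 = 272 + 21 = 293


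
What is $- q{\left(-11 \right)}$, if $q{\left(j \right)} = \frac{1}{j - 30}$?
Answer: $\frac{1}{41} \approx 0.02439$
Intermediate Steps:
$q{\left(j \right)} = \frac{1}{-30 + j}$
$- q{\left(-11 \right)} = - \frac{1}{-30 - 11} = - \frac{1}{-41} = \left(-1\right) \left(- \frac{1}{41}\right) = \frac{1}{41}$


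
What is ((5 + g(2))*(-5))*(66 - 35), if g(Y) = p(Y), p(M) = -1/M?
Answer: -1395/2 ≈ -697.50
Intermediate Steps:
g(Y) = -1/Y
((5 + g(2))*(-5))*(66 - 35) = ((5 - 1/2)*(-5))*(66 - 35) = ((5 - 1*½)*(-5))*31 = ((5 - ½)*(-5))*31 = ((9/2)*(-5))*31 = -45/2*31 = -1395/2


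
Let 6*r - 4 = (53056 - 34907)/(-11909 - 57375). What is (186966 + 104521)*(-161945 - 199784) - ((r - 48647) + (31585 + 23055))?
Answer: -14610513894679417/138568 ≈ -1.0544e+11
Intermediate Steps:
r = 86329/138568 (r = 2/3 + ((53056 - 34907)/(-11909 - 57375))/6 = 2/3 + (18149/(-69284))/6 = 2/3 + (18149*(-1/69284))/6 = 2/3 + (1/6)*(-18149/69284) = 2/3 - 18149/415704 = 86329/138568 ≈ 0.62301)
(186966 + 104521)*(-161945 - 199784) - ((r - 48647) + (31585 + 23055)) = (186966 + 104521)*(-161945 - 199784) - ((86329/138568 - 48647) + (31585 + 23055)) = 291487*(-361729) - (-6740831167/138568 + 54640) = -105439301023 - 1*830524353/138568 = -105439301023 - 830524353/138568 = -14610513894679417/138568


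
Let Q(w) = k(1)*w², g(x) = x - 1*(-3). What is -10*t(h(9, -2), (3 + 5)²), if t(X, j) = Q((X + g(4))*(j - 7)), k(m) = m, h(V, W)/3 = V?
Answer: -37558440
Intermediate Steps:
h(V, W) = 3*V
g(x) = 3 + x (g(x) = x + 3 = 3 + x)
Q(w) = w² (Q(w) = 1*w² = w²)
t(X, j) = (-7 + j)²*(7 + X)² (t(X, j) = ((X + (3 + 4))*(j - 7))² = ((X + 7)*(-7 + j))² = ((7 + X)*(-7 + j))² = ((-7 + j)*(7 + X))² = (-7 + j)²*(7 + X)²)
-10*t(h(9, -2), (3 + 5)²) = -10*(-49 - 21*9 + 7*(3 + 5)² + (3*9)*(3 + 5)²)² = -10*(-49 - 7*27 + 7*8² + 27*8²)² = -10*(-49 - 189 + 7*64 + 27*64)² = -10*(-49 - 189 + 448 + 1728)² = -10*1938² = -10*3755844 = -37558440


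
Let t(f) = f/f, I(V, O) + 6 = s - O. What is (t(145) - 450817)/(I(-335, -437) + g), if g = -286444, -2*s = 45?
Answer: 901632/572071 ≈ 1.5761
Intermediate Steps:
s = -45/2 (s = -½*45 = -45/2 ≈ -22.500)
I(V, O) = -57/2 - O (I(V, O) = -6 + (-45/2 - O) = -57/2 - O)
t(f) = 1
(t(145) - 450817)/(I(-335, -437) + g) = (1 - 450817)/((-57/2 - 1*(-437)) - 286444) = -450816/((-57/2 + 437) - 286444) = -450816/(817/2 - 286444) = -450816/(-572071/2) = -450816*(-2/572071) = 901632/572071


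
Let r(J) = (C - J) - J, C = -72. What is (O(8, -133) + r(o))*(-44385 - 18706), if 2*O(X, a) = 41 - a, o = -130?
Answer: -17350025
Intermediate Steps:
O(X, a) = 41/2 - a/2 (O(X, a) = (41 - a)/2 = 41/2 - a/2)
r(J) = -72 - 2*J (r(J) = (-72 - J) - J = -72 - 2*J)
(O(8, -133) + r(o))*(-44385 - 18706) = ((41/2 - 1/2*(-133)) + (-72 - 2*(-130)))*(-44385 - 18706) = ((41/2 + 133/2) + (-72 + 260))*(-63091) = (87 + 188)*(-63091) = 275*(-63091) = -17350025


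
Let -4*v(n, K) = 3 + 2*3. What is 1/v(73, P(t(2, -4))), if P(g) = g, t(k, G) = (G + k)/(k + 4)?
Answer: -4/9 ≈ -0.44444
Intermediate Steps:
t(k, G) = (G + k)/(4 + k)
v(n, K) = -9/4 (v(n, K) = -(3 + 2*3)/4 = -(3 + 6)/4 = -1/4*9 = -9/4)
1/v(73, P(t(2, -4))) = 1/(-9/4) = -4/9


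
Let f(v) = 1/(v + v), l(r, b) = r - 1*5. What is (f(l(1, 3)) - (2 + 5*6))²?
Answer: 66049/64 ≈ 1032.0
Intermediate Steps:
l(r, b) = -5 + r (l(r, b) = r - 5 = -5 + r)
f(v) = 1/(2*v)
(f(l(1, 3)) - (2 + 5*6))² = (1/(2*(-5 + 1)) - (2 + 5*6))² = ((½)/(-4) - (2 + 30))² = ((½)*(-¼) - 1*32)² = (-⅛ - 32)² = (-257/8)² = 66049/64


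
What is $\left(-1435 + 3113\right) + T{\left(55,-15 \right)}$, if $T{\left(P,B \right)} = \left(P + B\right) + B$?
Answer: $1703$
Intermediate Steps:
$T{\left(P,B \right)} = P + 2 B$ ($T{\left(P,B \right)} = \left(B + P\right) + B = P + 2 B$)
$\left(-1435 + 3113\right) + T{\left(55,-15 \right)} = \left(-1435 + 3113\right) + \left(55 + 2 \left(-15\right)\right) = 1678 + \left(55 - 30\right) = 1678 + 25 = 1703$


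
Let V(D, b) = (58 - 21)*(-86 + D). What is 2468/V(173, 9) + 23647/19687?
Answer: 124707209/63372453 ≈ 1.9678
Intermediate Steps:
V(D, b) = -3182 + 37*D (V(D, b) = 37*(-86 + D) = -3182 + 37*D)
2468/V(173, 9) + 23647/19687 = 2468/(-3182 + 37*173) + 23647/19687 = 2468/(-3182 + 6401) + 23647*(1/19687) = 2468/3219 + 23647/19687 = 124707209/63372453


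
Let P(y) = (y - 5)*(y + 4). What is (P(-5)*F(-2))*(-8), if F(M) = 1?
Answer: -80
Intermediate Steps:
P(y) = (-5 + y)*(4 + y)
(P(-5)*F(-2))*(-8) = ((-20 + (-5)**2 - 1*(-5))*1)*(-8) = ((-20 + 25 + 5)*1)*(-8) = (10*1)*(-8) = 10*(-8) = -80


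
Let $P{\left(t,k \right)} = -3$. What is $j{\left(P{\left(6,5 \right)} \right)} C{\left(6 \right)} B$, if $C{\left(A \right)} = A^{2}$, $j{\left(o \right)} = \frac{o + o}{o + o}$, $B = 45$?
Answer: $1620$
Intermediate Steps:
$j{\left(o \right)} = 1$ ($j{\left(o \right)} = \frac{2 o}{2 o} = 2 o \frac{1}{2 o} = 1$)
$j{\left(P{\left(6,5 \right)} \right)} C{\left(6 \right)} B = 1 \cdot 6^{2} \cdot 45 = 1 \cdot 36 \cdot 45 = 36 \cdot 45 = 1620$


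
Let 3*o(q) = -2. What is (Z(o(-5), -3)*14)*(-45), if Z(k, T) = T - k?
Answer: 1470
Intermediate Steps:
o(q) = -2/3 (o(q) = (1/3)*(-2) = -2/3)
(Z(o(-5), -3)*14)*(-45) = ((-3 - 1*(-2/3))*14)*(-45) = ((-3 + 2/3)*14)*(-45) = -7/3*14*(-45) = -98/3*(-45) = 1470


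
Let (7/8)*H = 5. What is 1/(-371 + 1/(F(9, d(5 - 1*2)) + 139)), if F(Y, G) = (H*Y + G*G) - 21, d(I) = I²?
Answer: -1753/650356 ≈ -0.0026954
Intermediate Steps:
H = 40/7 (H = (8/7)*5 = 40/7 ≈ 5.7143)
F(Y, G) = -21 + G² + 40*Y/7 (F(Y, G) = (40*Y/7 + G*G) - 21 = (40*Y/7 + G²) - 21 = (G² + 40*Y/7) - 21 = -21 + G² + 40*Y/7)
1/(-371 + 1/(F(9, d(5 - 1*2)) + 139)) = 1/(-371 + 1/((-21 + ((5 - 1*2)²)² + (40/7)*9) + 139)) = 1/(-371 + 1/((-21 + ((5 - 2)²)² + 360/7) + 139)) = 1/(-371 + 1/((-21 + (3²)² + 360/7) + 139)) = 1/(-371 + 1/((-21 + 9² + 360/7) + 139)) = 1/(-371 + 1/((-21 + 81 + 360/7) + 139)) = 1/(-371 + 1/(780/7 + 139)) = 1/(-371 + 1/(1753/7)) = 1/(-371 + 7/1753) = 1/(-650356/1753) = -1753/650356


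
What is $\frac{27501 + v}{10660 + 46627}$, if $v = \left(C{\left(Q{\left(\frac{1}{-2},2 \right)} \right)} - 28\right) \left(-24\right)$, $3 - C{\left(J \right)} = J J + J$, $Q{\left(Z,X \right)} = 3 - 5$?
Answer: $\frac{28149}{57287} \approx 0.49137$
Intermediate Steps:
$Q{\left(Z,X \right)} = -2$
$C{\left(J \right)} = 3 - J - J^{2}$ ($C{\left(J \right)} = 3 - \left(J J + J\right) = 3 - \left(J^{2} + J\right) = 3 - \left(J + J^{2}\right) = 3 - J - J^{2}$)
$v = 648$ ($v = \left(\left(3 - -2 - \left(-2\right)^{2}\right) - 28\right) \left(-24\right) = \left(\left(3 + 2 - 4\right) - 28\right) \left(-24\right) = \left(1 - 28\right) \left(-24\right) = \left(-27\right) \left(-24\right) = 648$)
$\frac{27501 + v}{10660 + 46627} = \frac{27501 + 648}{10660 + 46627} = \frac{28149}{57287}$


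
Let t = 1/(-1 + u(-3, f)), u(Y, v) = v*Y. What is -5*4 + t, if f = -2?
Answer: -99/5 ≈ -19.800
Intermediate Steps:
u(Y, v) = Y*v
t = ⅕ (t = 1/(-1 - 3*(-2)) = 1/(-1 + 6) = 1/5 = ⅕ ≈ 0.20000)
-5*4 + t = -5*4 + ⅕ = -20 + ⅕ = -99/5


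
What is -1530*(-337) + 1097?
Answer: 516707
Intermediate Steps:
-1530*(-337) + 1097 = 515610 + 1097 = 516707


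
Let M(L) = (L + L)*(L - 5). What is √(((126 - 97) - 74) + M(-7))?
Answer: √123 ≈ 11.091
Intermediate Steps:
M(L) = 2*L*(-5 + L) (M(L) = (2*L)*(-5 + L) = 2*L*(-5 + L))
√(((126 - 97) - 74) + M(-7)) = √(((126 - 97) - 74) + 2*(-7)*(-5 - 7)) = √((29 - 74) + 2*(-7)*(-12)) = √(-45 + 168) = √123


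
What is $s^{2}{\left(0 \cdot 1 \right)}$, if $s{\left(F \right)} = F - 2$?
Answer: $4$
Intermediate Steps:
$s{\left(F \right)} = -2 + F$ ($s{\left(F \right)} = F - 2 = -2 + F$)
$s^{2}{\left(0 \cdot 1 \right)} = \left(-2 + 0 \cdot 1\right)^{2} = \left(-2 + 0\right)^{2} = \left(-2\right)^{2} = 4$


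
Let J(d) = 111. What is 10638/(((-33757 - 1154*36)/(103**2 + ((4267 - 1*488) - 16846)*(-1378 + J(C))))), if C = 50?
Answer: -176234405724/75301 ≈ -2.3404e+6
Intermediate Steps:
10638/(((-33757 - 1154*36)/(103**2 + ((4267 - 1*488) - 16846)*(-1378 + J(C))))) = 10638/(((-33757 - 1154*36)/(103**2 + ((4267 - 1*488) - 16846)*(-1378 + 111)))) = 10638/(((-33757 - 41544)/(10609 + ((4267 - 488) - 16846)*(-1267)))) = 10638/((-75301/(10609 + (3779 - 16846)*(-1267)))) = 10638/((-75301/(10609 - 13067*(-1267)))) = 10638/((-75301/(10609 + 16555889))) = 10638/((-75301/16566498)) = 10638/((-75301*1/16566498)) = 10638/(-75301/16566498) = 10638*(-16566498/75301) = -176234405724/75301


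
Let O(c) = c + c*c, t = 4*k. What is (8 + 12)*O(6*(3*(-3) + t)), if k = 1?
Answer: 17400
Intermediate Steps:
t = 4 (t = 4*1 = 4)
O(c) = c + c²
(8 + 12)*O(6*(3*(-3) + t)) = (8 + 12)*((6*(3*(-3) + 4))*(1 + 6*(3*(-3) + 4))) = 20*((6*(-9 + 4))*(1 + 6*(-9 + 4))) = 20*((6*(-5))*(1 + 6*(-5))) = 20*(-30*(1 - 30)) = 20*(-30*(-29)) = 20*870 = 17400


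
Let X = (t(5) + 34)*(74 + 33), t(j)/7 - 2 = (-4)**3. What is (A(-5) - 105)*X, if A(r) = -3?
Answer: 4622400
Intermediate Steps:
t(j) = -434 (t(j) = 14 + 7*(-4)**3 = 14 + 7*(-64) = 14 - 448 = -434)
X = -42800 (X = (-434 + 34)*(74 + 33) = -400*107 = -42800)
(A(-5) - 105)*X = (-3 - 105)*(-42800) = -108*(-42800) = 4622400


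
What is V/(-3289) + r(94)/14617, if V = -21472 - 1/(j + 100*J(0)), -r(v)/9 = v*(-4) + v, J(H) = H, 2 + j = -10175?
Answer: 69767385135/10409839583 ≈ 6.7021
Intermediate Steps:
j = -10177 (j = -2 - 10175 = -10177)
r(v) = 27*v (r(v) = -9*(v*(-4) + v) = -9*(-4*v + v) = -(-27)*v = 27*v)
V = -218520543/10177 (V = -21472 - 1/(-10177 + 100*0) = -21472 - 1/(-10177 + 0) = -21472 - 1/(-10177) = -21472 - 1*(-1/10177) = -21472 + 1/10177 = -218520543/10177 ≈ -21472.)
V/(-3289) + r(94)/14617 = -218520543/10177/(-3289) + (27*94)/14617 = -218520543/10177*(-1/3289) + 2538*(1/14617) = 218520543/33472153 + 54/311 = 69767385135/10409839583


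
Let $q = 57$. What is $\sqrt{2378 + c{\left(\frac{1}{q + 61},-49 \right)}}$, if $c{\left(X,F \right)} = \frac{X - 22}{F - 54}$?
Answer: $\frac{\sqrt{351309024278}}{12154} \approx 48.767$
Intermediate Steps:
$c{\left(X,F \right)} = \frac{-22 + X}{-54 + F}$
$\sqrt{2378 + c{\left(\frac{1}{q + 61},-49 \right)}} = \sqrt{2378 + \frac{-22 + \frac{1}{57 + 61}}{-54 - 49}} = \sqrt{2378 + \frac{-22 + \frac{1}{118}}{-103}} = \sqrt{2378 - \frac{-22 + \frac{1}{118}}{103}} = \sqrt{2378 - - \frac{2595}{12154}} = \sqrt{2378 + \frac{2595}{12154}} = \sqrt{\frac{28904807}{12154}} = \frac{\sqrt{351309024278}}{12154}$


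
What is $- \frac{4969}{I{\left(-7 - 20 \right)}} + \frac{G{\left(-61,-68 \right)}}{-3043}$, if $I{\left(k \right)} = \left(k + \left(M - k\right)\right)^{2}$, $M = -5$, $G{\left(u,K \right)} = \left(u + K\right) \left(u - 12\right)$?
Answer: $- \frac{15356092}{76075} \approx -201.85$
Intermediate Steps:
$G{\left(u,K \right)} = \left(-12 + u\right) \left(K + u\right)$ ($G{\left(u,K \right)} = \left(K + u\right) \left(-12 + u\right) = \left(-12 + u\right) \left(K + u\right)$)
$I{\left(k \right)} = 25$ ($I{\left(k \right)} = \left(k - \left(5 + k\right)\right)^{2} = \left(-5\right)^{2} = 25$)
$- \frac{4969}{I{\left(-7 - 20 \right)}} + \frac{G{\left(-61,-68 \right)}}{-3043} = - \frac{4969}{25} + \frac{\left(-61\right)^{2} - -816 - -732 - -4148}{-3043} = \left(-4969\right) \frac{1}{25} + \left(3721 + 816 + 732 + 4148\right) \left(- \frac{1}{3043}\right) = - \frac{4969}{25} + 9417 \left(- \frac{1}{3043}\right) = - \frac{4969}{25} - \frac{9417}{3043} = - \frac{15356092}{76075}$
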